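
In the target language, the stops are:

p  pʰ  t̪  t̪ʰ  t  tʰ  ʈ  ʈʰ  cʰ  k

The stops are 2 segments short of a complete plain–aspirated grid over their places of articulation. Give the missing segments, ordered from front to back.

Plain: /p/ (bilabial), /t̪/ (dental), /t/ (alveolar), /ʈ/ (retroflex), /k/ (velar).
Aspirated: /pʰ/ (bilabial), /t̪ʰ/ (dental), /tʰ/ (alveolar), /ʈʰ/ (retroflex), /cʰ/ (palatal).
Gaps, from front to back: palatal lacks plain (/c/); velar lacks aspirated (/kʰ/).

/c/, /kʰ/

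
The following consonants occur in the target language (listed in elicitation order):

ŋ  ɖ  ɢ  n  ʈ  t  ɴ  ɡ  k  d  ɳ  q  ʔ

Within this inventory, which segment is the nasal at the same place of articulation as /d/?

/n/

/d/ is a voiced alveolar stop.
The nasal at the same place is an alveolar nasal — in this inventory, /n/.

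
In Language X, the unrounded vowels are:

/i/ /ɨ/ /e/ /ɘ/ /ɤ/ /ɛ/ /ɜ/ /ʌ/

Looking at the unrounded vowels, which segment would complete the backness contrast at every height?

height            front     central   back    
high              i         ɨ         —       
high-mid          e         ɘ         ɤ       
low-mid           ɛ         ɜ         ʌ       
The high row has no back member, so the gap is the high back unrounded vowel /ɯ/.

/ɯ/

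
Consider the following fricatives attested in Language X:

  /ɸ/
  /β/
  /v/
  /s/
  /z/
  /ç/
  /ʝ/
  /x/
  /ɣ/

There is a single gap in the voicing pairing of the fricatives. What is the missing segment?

/f/

place of articulation  voiceless  voiced  
bilabial          ɸ         β       
labiodental       —         v       
alveolar          s         z       
palatal           ç         ʝ       
velar             x         ɣ       
The labiodental row has no voiceless member, so the gap is the voiceless labiodental fricative /f/.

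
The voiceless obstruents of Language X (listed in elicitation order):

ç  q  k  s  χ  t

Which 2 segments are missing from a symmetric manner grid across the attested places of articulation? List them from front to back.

/c/, /x/

place of articulation  stop      fricative
alveolar          t         s       
palatal           —         ç       
velar             k         —       
uvular            q         χ       
Gaps, from front to back: palatal lacks stop (/c/); velar lacks fricative (/x/).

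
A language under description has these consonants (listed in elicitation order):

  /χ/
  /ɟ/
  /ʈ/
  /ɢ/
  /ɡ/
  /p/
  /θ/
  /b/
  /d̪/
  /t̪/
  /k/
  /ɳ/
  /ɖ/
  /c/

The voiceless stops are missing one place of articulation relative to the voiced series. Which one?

Voiceless: /p/ (bilabial), /t̪/ (dental), /ʈ/ (retroflex), /c/ (palatal), /k/ (velar).
Voiced: /b/ (bilabial), /d̪/ (dental), /ɖ/ (retroflex), /ɟ/ (palatal), /ɡ/ (velar), /ɢ/ (uvular).
Every place of articulation has a voiceless member except uvular, where /q/ would be expected.

uvular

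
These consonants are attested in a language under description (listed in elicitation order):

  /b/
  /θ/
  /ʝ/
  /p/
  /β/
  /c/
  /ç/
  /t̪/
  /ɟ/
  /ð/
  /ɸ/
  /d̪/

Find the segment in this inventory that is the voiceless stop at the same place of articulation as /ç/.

/c/

/ç/ is a voiceless palatal fricative.
The voiceless stop at the same place is a voiceless palatal stop — in this inventory, /c/.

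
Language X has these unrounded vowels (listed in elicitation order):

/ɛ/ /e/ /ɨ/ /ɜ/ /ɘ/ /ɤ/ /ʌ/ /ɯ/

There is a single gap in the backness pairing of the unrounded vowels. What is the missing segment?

Front: /e/ (high-mid), /ɛ/ (low-mid).
Central: /ɨ/ (high), /ɘ/ (high-mid), /ɜ/ (low-mid).
Back: /ɯ/ (high), /ɤ/ (high-mid), /ʌ/ (low-mid).
The high row has no front member, so the gap is the high front unrounded vowel /i/.

/i/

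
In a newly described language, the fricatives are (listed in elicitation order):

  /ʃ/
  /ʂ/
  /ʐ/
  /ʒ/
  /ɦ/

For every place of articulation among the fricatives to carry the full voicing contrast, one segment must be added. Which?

place of articulation  voiceless  voiced  
postalveolar      ʃ         ʒ       
retroflex         ʂ         ʐ       
glottal           —         ɦ       
The glottal row has no voiceless member, so the gap is the voiceless glottal fricative /h/.

/h/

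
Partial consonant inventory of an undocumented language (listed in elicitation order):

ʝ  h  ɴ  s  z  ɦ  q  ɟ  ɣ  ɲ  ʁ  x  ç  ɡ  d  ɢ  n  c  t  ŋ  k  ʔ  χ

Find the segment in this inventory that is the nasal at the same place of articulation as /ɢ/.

/ɴ/

/ɢ/ is a voiced uvular stop.
The nasal at the same place is an uvular nasal — in this inventory, /ɴ/.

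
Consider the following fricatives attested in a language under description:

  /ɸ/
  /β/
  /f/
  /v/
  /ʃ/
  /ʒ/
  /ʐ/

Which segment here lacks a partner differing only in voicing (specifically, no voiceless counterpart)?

/ʐ/

Bilabial: /ɸ/ ~ /β/
Labiodental: /f/ ~ /v/
Postalveolar: /ʃ/ ~ /ʒ/
Retroflex: only /ʐ/ (voiced); no voiceless partner.
So /ʐ/ is the unpaired segment.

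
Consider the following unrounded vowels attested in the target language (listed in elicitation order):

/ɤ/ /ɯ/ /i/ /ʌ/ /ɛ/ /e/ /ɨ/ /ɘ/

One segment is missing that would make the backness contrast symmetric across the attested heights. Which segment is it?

height            front     central   back    
high              i         ɨ         ɯ       
high-mid          e         ɘ         ɤ       
low-mid           ɛ         —         ʌ       
The low-mid row has no central member, so the gap is the low-mid central unrounded vowel /ɜ/.

/ɜ/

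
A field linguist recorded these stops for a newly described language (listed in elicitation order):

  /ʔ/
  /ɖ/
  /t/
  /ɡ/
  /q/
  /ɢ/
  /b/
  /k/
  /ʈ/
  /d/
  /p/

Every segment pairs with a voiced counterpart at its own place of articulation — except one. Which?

Bilabial: /p/ ~ /b/
Alveolar: /t/ ~ /d/
Retroflex: /ʈ/ ~ /ɖ/
Velar: /k/ ~ /ɡ/
Uvular: /q/ ~ /ɢ/
Glottal: only /ʔ/ (voiceless); no voiced partner.
So /ʔ/ is the unpaired segment.

/ʔ/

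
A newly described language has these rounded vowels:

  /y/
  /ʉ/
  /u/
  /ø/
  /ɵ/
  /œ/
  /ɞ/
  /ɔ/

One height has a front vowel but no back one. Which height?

high-mid

height            front     central   back    
high              y         ʉ         u       
high-mid          ø         ɵ         —       
low-mid           œ         ɞ         ɔ       
Every height has a back member except high-mid, where /o/ would be expected.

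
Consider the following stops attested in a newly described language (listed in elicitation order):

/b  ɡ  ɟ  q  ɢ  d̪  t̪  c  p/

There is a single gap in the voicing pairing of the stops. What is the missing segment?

/k/

Voiceless: /p/ (bilabial), /t̪/ (dental), /c/ (palatal), /q/ (uvular).
Voiced: /b/ (bilabial), /d̪/ (dental), /ɟ/ (palatal), /ɡ/ (velar), /ɢ/ (uvular).
The velar row has no voiceless member, so the gap is the voiceless velar stop /k/.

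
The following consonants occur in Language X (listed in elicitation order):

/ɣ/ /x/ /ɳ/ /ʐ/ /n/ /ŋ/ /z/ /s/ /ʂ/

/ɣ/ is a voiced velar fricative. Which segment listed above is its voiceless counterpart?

The voiceless counterpart is a voiceless velar fricative — in this inventory, /x/.

/x/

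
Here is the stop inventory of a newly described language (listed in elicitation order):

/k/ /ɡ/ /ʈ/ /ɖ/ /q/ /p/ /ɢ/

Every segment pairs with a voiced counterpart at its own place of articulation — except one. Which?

Retroflex: /ʈ/ ~ /ɖ/
Velar: /k/ ~ /ɡ/
Uvular: /q/ ~ /ɢ/
Bilabial: only /p/ (voiceless); no voiced partner.
So /p/ is the unpaired segment.

/p/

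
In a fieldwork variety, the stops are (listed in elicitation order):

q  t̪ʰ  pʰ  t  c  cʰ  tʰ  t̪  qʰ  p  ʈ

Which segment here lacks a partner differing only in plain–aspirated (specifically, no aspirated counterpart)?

Bilabial: /p/ ~ /pʰ/
Dental: /t̪/ ~ /t̪ʰ/
Alveolar: /t/ ~ /tʰ/
Palatal: /c/ ~ /cʰ/
Uvular: /q/ ~ /qʰ/
Retroflex: only /ʈ/ (plain); no aspirated partner.
So /ʈ/ is the unpaired segment.

/ʈ/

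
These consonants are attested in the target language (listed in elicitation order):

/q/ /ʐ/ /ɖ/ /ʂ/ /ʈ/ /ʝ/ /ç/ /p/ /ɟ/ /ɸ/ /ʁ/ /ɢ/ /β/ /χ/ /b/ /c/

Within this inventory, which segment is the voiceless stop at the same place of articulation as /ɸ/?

/ɸ/ is a voiceless bilabial fricative.
The voiceless stop at the same place is a voiceless bilabial stop — in this inventory, /p/.

/p/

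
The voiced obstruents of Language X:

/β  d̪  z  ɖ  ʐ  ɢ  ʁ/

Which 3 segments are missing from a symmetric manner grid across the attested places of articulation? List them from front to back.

/b/, /ð/, /d/

bilabial: stop —, fricative /β/.
dental: stop /d̪/, fricative —.
alveolar: stop —, fricative /z/.
retroflex: stop /ɖ/, fricative /ʐ/.
uvular: stop /ɢ/, fricative /ʁ/.
Gaps, from front to back: bilabial lacks stop (/b/); dental lacks fricative (/ð/); alveolar lacks stop (/d/).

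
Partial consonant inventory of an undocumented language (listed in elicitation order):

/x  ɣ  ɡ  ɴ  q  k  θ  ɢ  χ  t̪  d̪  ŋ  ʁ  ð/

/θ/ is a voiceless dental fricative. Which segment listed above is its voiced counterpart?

/ð/

The voiced counterpart is a voiced dental fricative — in this inventory, /ð/.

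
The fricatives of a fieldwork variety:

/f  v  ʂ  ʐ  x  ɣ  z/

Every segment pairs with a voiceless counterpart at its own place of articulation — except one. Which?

Labiodental: /f/ ~ /v/
Retroflex: /ʂ/ ~ /ʐ/
Velar: /x/ ~ /ɣ/
Alveolar: only /z/ (voiced); no voiceless partner.
So /z/ is the unpaired segment.

/z/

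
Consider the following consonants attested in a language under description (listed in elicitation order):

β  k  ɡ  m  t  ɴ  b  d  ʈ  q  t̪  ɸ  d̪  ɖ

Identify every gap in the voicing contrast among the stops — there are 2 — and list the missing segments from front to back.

Voiceless: /t̪/ (dental), /t/ (alveolar), /ʈ/ (retroflex), /k/ (velar), /q/ (uvular).
Voiced: /b/ (bilabial), /d̪/ (dental), /d/ (alveolar), /ɖ/ (retroflex), /ɡ/ (velar).
Gaps, from front to back: bilabial lacks voiceless (/p/); uvular lacks voiced (/ɢ/).

/p/, /ɢ/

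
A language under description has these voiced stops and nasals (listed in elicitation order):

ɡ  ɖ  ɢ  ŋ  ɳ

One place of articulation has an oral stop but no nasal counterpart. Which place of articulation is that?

Oral stop: /ɖ/ (retroflex), /ɡ/ (velar), /ɢ/ (uvular).
Nasal: /ɳ/ (retroflex), /ŋ/ (velar).
Every place of articulation has a nasal member except uvular, where /ɴ/ would be expected.

uvular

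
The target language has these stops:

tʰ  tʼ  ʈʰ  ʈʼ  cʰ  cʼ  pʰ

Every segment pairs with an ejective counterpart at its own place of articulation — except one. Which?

/pʰ/

Alveolar: /tʰ/ ~ /tʼ/
Retroflex: /ʈʰ/ ~ /ʈʼ/
Palatal: /cʰ/ ~ /cʼ/
Bilabial: only /pʰ/ (aspirated); no ejective partner.
So /pʰ/ is the unpaired segment.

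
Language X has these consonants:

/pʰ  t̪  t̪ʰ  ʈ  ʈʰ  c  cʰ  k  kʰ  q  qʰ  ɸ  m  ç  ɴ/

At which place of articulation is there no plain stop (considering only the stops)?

bilabial

Plain: /t̪/ (dental), /ʈ/ (retroflex), /c/ (palatal), /k/ (velar), /q/ (uvular).
Aspirated: /pʰ/ (bilabial), /t̪ʰ/ (dental), /ʈʰ/ (retroflex), /cʰ/ (palatal), /kʰ/ (velar), /qʰ/ (uvular).
Every place of articulation has a plain member except bilabial, where /p/ would be expected.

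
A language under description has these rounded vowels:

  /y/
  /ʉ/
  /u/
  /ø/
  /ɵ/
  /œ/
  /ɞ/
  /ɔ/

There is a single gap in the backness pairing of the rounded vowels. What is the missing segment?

/o/

Front: /y/ (high), /ø/ (high-mid), /œ/ (low-mid).
Central: /ʉ/ (high), /ɵ/ (high-mid), /ɞ/ (low-mid).
Back: /u/ (high), /ɔ/ (low-mid).
The high-mid row has no back member, so the gap is the high-mid back rounded vowel /o/.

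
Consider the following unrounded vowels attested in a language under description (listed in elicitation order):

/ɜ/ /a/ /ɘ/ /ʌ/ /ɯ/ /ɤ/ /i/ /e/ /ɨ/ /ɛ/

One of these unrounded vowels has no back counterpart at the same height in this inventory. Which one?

High: /i/ ~ /ɨ/ ~ /ɯ/
High-mid: /e/ ~ /ɘ/ ~ /ɤ/
Low-mid: /ɛ/ ~ /ɜ/ ~ /ʌ/
Low: only /a/ (front); no back partner.
So /a/ is the unpaired segment.

/a/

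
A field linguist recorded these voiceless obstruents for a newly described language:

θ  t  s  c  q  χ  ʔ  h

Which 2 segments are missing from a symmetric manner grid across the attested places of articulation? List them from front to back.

place of articulation  stop      fricative
dental            —         θ       
alveolar          t         s       
palatal           c         —       
uvular            q         χ       
glottal           ʔ         h       
Gaps, from front to back: dental lacks stop (/t̪/); palatal lacks fricative (/ç/).

/t̪/, /ç/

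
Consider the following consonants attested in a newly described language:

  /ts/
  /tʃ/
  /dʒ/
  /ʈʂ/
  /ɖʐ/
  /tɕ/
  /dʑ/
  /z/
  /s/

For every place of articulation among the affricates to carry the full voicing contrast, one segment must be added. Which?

alveolar: voiceless /ts/, voiced —.
postalveolar: voiceless /tʃ/, voiced /dʒ/.
retroflex: voiceless /ʈʂ/, voiced /ɖʐ/.
alveolo-palatal: voiceless /tɕ/, voiced /dʑ/.
The alveolar row has no voiced member, so the gap is the voiced alveolar affricate /dz/.

/dz/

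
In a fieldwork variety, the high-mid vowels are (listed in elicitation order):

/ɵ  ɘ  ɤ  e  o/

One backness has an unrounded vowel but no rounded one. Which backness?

front

backness          unrounded  rounded 
front             e         —       
central           ɘ         ɵ       
back              ɤ         o       
Every backness has a rounded member except front, where /ø/ would be expected.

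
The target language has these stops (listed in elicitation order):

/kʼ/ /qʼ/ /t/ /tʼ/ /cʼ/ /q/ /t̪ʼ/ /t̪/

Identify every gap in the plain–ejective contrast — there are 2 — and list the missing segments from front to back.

dental: plain /t̪/, ejective /t̪ʼ/.
alveolar: plain /t/, ejective /tʼ/.
palatal: plain —, ejective /cʼ/.
velar: plain —, ejective /kʼ/.
uvular: plain /q/, ejective /qʼ/.
Gaps, from front to back: palatal lacks plain (/c/); velar lacks plain (/k/).

/c/, /k/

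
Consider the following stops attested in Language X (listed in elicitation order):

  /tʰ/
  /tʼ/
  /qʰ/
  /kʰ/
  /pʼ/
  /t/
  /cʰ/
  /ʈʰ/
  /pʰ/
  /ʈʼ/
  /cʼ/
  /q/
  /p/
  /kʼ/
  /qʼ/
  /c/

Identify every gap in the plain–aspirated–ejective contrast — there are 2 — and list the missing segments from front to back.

Plain: /p/ (bilabial), /t/ (alveolar), /c/ (palatal), /q/ (uvular).
Aspirated: /pʰ/ (bilabial), /tʰ/ (alveolar), /ʈʰ/ (retroflex), /cʰ/ (palatal), /kʰ/ (velar), /qʰ/ (uvular).
Ejective: /pʼ/ (bilabial), /tʼ/ (alveolar), /ʈʼ/ (retroflex), /cʼ/ (palatal), /kʼ/ (velar), /qʼ/ (uvular).
Gaps, from front to back: retroflex lacks plain (/ʈ/); velar lacks plain (/k/).

/ʈ/, /k/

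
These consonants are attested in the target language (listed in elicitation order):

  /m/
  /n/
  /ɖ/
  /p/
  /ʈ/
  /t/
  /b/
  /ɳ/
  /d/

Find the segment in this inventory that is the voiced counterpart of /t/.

/d/

/t/ is a voiceless alveolar stop.
The voiced counterpart is a voiced alveolar stop — in this inventory, /d/.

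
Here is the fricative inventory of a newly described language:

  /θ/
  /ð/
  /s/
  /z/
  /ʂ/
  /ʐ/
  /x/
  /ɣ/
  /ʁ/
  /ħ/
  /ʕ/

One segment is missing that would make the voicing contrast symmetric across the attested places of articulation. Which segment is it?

/χ/

Voiceless: /θ/ (dental), /s/ (alveolar), /ʂ/ (retroflex), /x/ (velar), /ħ/ (pharyngeal).
Voiced: /ð/ (dental), /z/ (alveolar), /ʐ/ (retroflex), /ɣ/ (velar), /ʁ/ (uvular), /ʕ/ (pharyngeal).
The uvular row has no voiceless member, so the gap is the voiceless uvular fricative /χ/.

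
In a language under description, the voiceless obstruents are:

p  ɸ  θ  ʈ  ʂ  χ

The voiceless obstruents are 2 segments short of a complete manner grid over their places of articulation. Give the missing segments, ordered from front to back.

Stop: /p/ (bilabial), /ʈ/ (retroflex).
Fricative: /ɸ/ (bilabial), /θ/ (dental), /ʂ/ (retroflex), /χ/ (uvular).
Gaps, from front to back: dental lacks stop (/t̪/); uvular lacks stop (/q/).

/t̪/, /q/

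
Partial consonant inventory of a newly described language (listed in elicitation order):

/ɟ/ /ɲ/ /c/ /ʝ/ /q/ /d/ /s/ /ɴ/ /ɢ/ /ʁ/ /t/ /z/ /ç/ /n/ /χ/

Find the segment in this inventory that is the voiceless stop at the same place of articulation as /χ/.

/q/

/χ/ is a voiceless uvular fricative.
The voiceless stop at the same place is a voiceless uvular stop — in this inventory, /q/.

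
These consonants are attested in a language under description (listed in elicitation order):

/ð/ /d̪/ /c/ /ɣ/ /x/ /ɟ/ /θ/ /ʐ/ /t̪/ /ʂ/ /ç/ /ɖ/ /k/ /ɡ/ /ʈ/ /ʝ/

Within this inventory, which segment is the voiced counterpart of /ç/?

/ʝ/

/ç/ is a voiceless palatal fricative.
The voiced counterpart is a voiced palatal fricative — in this inventory, /ʝ/.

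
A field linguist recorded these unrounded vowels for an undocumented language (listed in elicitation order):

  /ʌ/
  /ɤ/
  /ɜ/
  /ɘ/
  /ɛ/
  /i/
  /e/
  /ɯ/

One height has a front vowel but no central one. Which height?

high: front /i/, central —, back /ɯ/.
high-mid: front /e/, central /ɘ/, back /ɤ/.
low-mid: front /ɛ/, central /ɜ/, back /ʌ/.
Every height has a central member except high, where /ɨ/ would be expected.

high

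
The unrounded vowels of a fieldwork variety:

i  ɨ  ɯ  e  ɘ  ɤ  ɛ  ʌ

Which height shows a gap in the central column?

height            front     central   back    
high              i         ɨ         ɯ       
high-mid          e         ɘ         ɤ       
low-mid           ɛ         —         ʌ       
Every height has a central member except low-mid, where /ɜ/ would be expected.

low-mid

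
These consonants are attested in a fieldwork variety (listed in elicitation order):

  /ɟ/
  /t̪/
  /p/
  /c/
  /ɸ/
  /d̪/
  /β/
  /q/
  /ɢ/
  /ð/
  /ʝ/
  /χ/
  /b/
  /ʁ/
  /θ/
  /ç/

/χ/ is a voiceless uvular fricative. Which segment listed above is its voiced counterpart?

/ʁ/

The voiced counterpart is a voiced uvular fricative — in this inventory, /ʁ/.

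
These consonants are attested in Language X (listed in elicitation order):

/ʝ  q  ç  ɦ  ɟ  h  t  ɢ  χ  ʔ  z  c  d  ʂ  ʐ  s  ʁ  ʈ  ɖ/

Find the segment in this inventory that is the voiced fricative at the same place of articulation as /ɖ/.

/ʐ/

/ɖ/ is a voiced retroflex stop.
The voiced fricative at the same place is a voiced retroflex fricative — in this inventory, /ʐ/.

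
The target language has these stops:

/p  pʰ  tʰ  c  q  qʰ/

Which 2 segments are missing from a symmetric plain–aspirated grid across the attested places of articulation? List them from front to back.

place of articulation  plain     aspirated
bilabial          p         pʰ      
alveolar          —         tʰ      
palatal           c         —       
uvular            q         qʰ      
Gaps, from front to back: alveolar lacks plain (/t/); palatal lacks aspirated (/cʰ/).

/t/, /cʰ/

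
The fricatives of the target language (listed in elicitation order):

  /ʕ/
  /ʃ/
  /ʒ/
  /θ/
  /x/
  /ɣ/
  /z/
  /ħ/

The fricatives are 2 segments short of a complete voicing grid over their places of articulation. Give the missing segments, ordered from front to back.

/ð/, /s/

dental: voiceless /θ/, voiced —.
alveolar: voiceless —, voiced /z/.
postalveolar: voiceless /ʃ/, voiced /ʒ/.
velar: voiceless /x/, voiced /ɣ/.
pharyngeal: voiceless /ħ/, voiced /ʕ/.
Gaps, from front to back: dental lacks voiced (/ð/); alveolar lacks voiceless (/s/).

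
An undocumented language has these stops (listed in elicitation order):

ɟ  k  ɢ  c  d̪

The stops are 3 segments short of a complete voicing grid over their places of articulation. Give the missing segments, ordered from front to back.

dental: voiceless —, voiced /d̪/.
palatal: voiceless /c/, voiced /ɟ/.
velar: voiceless /k/, voiced —.
uvular: voiceless —, voiced /ɢ/.
Gaps, from front to back: dental lacks voiceless (/t̪/); velar lacks voiced (/ɡ/); uvular lacks voiceless (/q/).

/t̪/, /ɡ/, /q/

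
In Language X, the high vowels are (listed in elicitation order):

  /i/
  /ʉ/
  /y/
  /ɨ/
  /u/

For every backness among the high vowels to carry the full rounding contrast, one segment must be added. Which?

/ɯ/

front: unrounded /i/, rounded /y/.
central: unrounded /ɨ/, rounded /ʉ/.
back: unrounded —, rounded /u/.
The back row has no unrounded member, so the gap is the back unrounded vowel /ɯ/.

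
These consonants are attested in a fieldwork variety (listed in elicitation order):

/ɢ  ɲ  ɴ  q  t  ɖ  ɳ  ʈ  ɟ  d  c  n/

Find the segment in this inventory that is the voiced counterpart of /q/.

/q/ is a voiceless uvular stop.
The voiced counterpart is a voiced uvular stop — in this inventory, /ɢ/.

/ɢ/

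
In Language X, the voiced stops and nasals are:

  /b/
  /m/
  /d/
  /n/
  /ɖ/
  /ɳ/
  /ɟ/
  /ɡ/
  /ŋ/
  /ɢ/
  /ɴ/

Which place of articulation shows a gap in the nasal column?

bilabial: oral stop /b/, nasal /m/.
alveolar: oral stop /d/, nasal /n/.
retroflex: oral stop /ɖ/, nasal /ɳ/.
palatal: oral stop /ɟ/, nasal —.
velar: oral stop /ɡ/, nasal /ŋ/.
uvular: oral stop /ɢ/, nasal /ɴ/.
Every place of articulation has a nasal member except palatal, where /ɲ/ would be expected.

palatal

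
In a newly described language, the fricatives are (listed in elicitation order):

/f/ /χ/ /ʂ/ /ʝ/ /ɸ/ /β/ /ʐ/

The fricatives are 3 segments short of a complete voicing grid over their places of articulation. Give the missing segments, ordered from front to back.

Voiceless: /ɸ/ (bilabial), /f/ (labiodental), /ʂ/ (retroflex), /χ/ (uvular).
Voiced: /β/ (bilabial), /ʐ/ (retroflex), /ʝ/ (palatal).
Gaps, from front to back: labiodental lacks voiced (/v/); palatal lacks voiceless (/ç/); uvular lacks voiced (/ʁ/).

/v/, /ç/, /ʁ/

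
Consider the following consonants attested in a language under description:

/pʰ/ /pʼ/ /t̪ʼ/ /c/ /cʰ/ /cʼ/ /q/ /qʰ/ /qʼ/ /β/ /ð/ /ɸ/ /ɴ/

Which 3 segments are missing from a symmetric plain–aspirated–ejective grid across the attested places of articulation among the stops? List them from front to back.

bilabial: plain —, aspirated /pʰ/, ejective /pʼ/.
dental: plain —, aspirated —, ejective /t̪ʼ/.
palatal: plain /c/, aspirated /cʰ/, ejective /cʼ/.
uvular: plain /q/, aspirated /qʰ/, ejective /qʼ/.
Gaps, from front to back: bilabial lacks plain (/p/); dental lacks plain (/t̪/); dental lacks aspirated (/t̪ʰ/).

/p/, /t̪/, /t̪ʰ/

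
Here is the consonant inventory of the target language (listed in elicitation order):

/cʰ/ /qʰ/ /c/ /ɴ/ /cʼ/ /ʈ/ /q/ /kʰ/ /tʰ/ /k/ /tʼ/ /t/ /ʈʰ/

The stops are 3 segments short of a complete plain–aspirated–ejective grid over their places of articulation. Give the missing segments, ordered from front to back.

Plain: /t/ (alveolar), /ʈ/ (retroflex), /c/ (palatal), /k/ (velar), /q/ (uvular).
Aspirated: /tʰ/ (alveolar), /ʈʰ/ (retroflex), /cʰ/ (palatal), /kʰ/ (velar), /qʰ/ (uvular).
Ejective: /tʼ/ (alveolar), /cʼ/ (palatal).
Gaps, from front to back: retroflex lacks ejective (/ʈʼ/); velar lacks ejective (/kʼ/); uvular lacks ejective (/qʼ/).

/ʈʼ/, /kʼ/, /qʼ/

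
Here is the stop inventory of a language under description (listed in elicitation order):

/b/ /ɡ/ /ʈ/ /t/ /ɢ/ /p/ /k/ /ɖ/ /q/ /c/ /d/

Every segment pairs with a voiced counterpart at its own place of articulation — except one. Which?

/c/

Bilabial: /p/ ~ /b/
Alveolar: /t/ ~ /d/
Retroflex: /ʈ/ ~ /ɖ/
Velar: /k/ ~ /ɡ/
Uvular: /q/ ~ /ɢ/
Palatal: only /c/ (voiceless); no voiced partner.
So /c/ is the unpaired segment.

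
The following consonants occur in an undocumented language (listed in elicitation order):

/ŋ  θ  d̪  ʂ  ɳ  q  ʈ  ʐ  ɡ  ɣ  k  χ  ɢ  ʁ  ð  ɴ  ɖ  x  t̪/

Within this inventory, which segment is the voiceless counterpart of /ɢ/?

/ɢ/ is a voiced uvular stop.
The voiceless counterpart is a voiceless uvular stop — in this inventory, /q/.

/q/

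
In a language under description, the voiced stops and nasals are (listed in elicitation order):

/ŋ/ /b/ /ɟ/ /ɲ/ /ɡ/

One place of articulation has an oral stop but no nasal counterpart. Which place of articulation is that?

bilabial: oral stop /b/, nasal —.
palatal: oral stop /ɟ/, nasal /ɲ/.
velar: oral stop /ɡ/, nasal /ŋ/.
Every place of articulation has a nasal member except bilabial, where /m/ would be expected.

bilabial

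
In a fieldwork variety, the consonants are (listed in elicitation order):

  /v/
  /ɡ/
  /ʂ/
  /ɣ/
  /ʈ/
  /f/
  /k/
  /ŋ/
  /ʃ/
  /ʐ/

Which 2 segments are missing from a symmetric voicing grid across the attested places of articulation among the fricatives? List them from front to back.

Voiceless: /f/ (labiodental), /ʃ/ (postalveolar), /ʂ/ (retroflex).
Voiced: /v/ (labiodental), /ʐ/ (retroflex), /ɣ/ (velar).
Gaps, from front to back: postalveolar lacks voiced (/ʒ/); velar lacks voiceless (/x/).

/ʒ/, /x/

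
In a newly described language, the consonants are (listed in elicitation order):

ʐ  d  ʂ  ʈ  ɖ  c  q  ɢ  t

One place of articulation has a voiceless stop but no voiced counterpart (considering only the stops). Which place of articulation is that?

Voiceless: /t/ (alveolar), /ʈ/ (retroflex), /c/ (palatal), /q/ (uvular).
Voiced: /d/ (alveolar), /ɖ/ (retroflex), /ɢ/ (uvular).
Every place of articulation has a voiced member except palatal, where /ɟ/ would be expected.

palatal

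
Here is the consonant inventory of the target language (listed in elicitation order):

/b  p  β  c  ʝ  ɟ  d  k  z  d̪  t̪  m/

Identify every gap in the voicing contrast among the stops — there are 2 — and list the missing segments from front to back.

Voiceless: /p/ (bilabial), /t̪/ (dental), /c/ (palatal), /k/ (velar).
Voiced: /b/ (bilabial), /d̪/ (dental), /d/ (alveolar), /ɟ/ (palatal).
Gaps, from front to back: alveolar lacks voiceless (/t/); velar lacks voiced (/ɡ/).

/t/, /ɡ/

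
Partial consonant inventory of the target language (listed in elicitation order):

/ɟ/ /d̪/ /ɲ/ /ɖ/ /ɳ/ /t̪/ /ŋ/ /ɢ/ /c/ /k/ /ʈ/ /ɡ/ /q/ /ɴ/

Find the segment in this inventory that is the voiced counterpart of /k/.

/ɡ/

/k/ is a voiceless velar stop.
The voiced counterpart is a voiced velar stop — in this inventory, /ɡ/.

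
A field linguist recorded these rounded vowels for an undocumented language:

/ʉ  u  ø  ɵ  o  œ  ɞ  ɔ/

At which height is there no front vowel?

high

high: front —, central /ʉ/, back /u/.
high-mid: front /ø/, central /ɵ/, back /o/.
low-mid: front /œ/, central /ɞ/, back /ɔ/.
Every height has a front member except high, where /y/ would be expected.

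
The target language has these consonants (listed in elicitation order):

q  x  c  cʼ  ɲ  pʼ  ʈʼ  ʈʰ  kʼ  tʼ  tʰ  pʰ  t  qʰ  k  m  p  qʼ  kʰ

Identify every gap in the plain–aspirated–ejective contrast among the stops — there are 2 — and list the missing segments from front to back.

/ʈ/, /cʰ/

place of articulation  plain     aspirated  ejective
bilabial          p         pʰ        pʼ      
alveolar          t         tʰ        tʼ      
retroflex         —         ʈʰ        ʈʼ      
palatal           c         —         cʼ      
velar             k         kʰ        kʼ      
uvular            q         qʰ        qʼ      
Gaps, from front to back: retroflex lacks plain (/ʈ/); palatal lacks aspirated (/cʰ/).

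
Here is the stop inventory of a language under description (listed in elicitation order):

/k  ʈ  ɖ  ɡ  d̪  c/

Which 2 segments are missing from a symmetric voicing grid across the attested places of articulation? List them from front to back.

/t̪/, /ɟ/

place of articulation  voiceless  voiced  
dental            —         d̪      
retroflex         ʈ         ɖ       
palatal           c         —       
velar             k         ɡ       
Gaps, from front to back: dental lacks voiceless (/t̪/); palatal lacks voiced (/ɟ/).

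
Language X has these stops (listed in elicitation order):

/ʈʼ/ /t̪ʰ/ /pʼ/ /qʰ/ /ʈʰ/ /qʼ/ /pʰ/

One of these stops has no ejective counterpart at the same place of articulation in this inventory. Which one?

/t̪ʰ/

Bilabial: /pʰ/ ~ /pʼ/
Retroflex: /ʈʰ/ ~ /ʈʼ/
Uvular: /qʰ/ ~ /qʼ/
Dental: only /t̪ʰ/ (aspirated); no ejective partner.
So /t̪ʰ/ is the unpaired segment.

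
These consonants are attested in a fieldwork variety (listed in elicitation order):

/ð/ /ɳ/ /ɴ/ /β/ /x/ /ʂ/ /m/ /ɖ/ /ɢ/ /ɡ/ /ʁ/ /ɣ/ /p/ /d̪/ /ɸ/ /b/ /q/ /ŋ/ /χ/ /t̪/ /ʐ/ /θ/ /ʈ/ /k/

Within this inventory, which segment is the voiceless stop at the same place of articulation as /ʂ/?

/ʈ/

/ʂ/ is a voiceless retroflex fricative.
The voiceless stop at the same place is a voiceless retroflex stop — in this inventory, /ʈ/.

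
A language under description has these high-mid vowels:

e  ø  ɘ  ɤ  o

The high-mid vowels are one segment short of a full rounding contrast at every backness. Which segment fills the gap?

backness          unrounded  rounded 
front             e         ø       
central           ɘ         —       
back              ɤ         o       
The central row has no rounded member, so the gap is the central rounded vowel /ɵ/.

/ɵ/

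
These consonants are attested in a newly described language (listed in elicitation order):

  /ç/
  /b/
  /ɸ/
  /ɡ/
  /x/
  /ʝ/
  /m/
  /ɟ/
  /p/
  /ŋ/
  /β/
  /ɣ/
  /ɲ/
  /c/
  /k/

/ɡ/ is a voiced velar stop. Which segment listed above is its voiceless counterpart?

The voiceless counterpart is a voiceless velar stop — in this inventory, /k/.

/k/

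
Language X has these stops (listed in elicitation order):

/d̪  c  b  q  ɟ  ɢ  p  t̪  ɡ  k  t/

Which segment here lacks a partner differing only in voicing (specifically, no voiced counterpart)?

Bilabial: /p/ ~ /b/
Dental: /t̪/ ~ /d̪/
Palatal: /c/ ~ /ɟ/
Velar: /k/ ~ /ɡ/
Uvular: /q/ ~ /ɢ/
Alveolar: only /t/ (voiceless); no voiced partner.
So /t/ is the unpaired segment.

/t/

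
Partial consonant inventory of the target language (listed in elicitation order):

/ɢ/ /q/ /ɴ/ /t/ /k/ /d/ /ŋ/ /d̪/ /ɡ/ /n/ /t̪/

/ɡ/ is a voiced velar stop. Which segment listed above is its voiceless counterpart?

The voiceless counterpart is a voiceless velar stop — in this inventory, /k/.

/k/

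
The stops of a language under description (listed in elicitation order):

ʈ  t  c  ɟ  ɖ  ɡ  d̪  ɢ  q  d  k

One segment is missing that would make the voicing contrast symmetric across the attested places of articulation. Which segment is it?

/t̪/

Voiceless: /t/ (alveolar), /ʈ/ (retroflex), /c/ (palatal), /k/ (velar), /q/ (uvular).
Voiced: /d̪/ (dental), /d/ (alveolar), /ɖ/ (retroflex), /ɟ/ (palatal), /ɡ/ (velar), /ɢ/ (uvular).
The dental row has no voiceless member, so the gap is the voiceless dental stop /t̪/.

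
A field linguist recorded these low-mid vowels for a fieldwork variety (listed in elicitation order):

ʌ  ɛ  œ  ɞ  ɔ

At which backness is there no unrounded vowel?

Unrounded: /ɛ/ (front), /ʌ/ (back).
Rounded: /œ/ (front), /ɞ/ (central), /ɔ/ (back).
Every backness has an unrounded member except central, where /ɜ/ would be expected.

central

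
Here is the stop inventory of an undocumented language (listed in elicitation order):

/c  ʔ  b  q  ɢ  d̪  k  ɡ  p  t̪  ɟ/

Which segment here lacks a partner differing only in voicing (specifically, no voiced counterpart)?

/ʔ/

Bilabial: /p/ ~ /b/
Dental: /t̪/ ~ /d̪/
Palatal: /c/ ~ /ɟ/
Velar: /k/ ~ /ɡ/
Uvular: /q/ ~ /ɢ/
Glottal: only /ʔ/ (voiceless); no voiced partner.
So /ʔ/ is the unpaired segment.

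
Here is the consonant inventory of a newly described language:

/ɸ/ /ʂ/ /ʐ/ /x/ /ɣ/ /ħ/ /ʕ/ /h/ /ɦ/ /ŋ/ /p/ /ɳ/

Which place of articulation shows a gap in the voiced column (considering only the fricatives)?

bilabial

Voiceless: /ɸ/ (bilabial), /ʂ/ (retroflex), /x/ (velar), /ħ/ (pharyngeal), /h/ (glottal).
Voiced: /ʐ/ (retroflex), /ɣ/ (velar), /ʕ/ (pharyngeal), /ɦ/ (glottal).
Every place of articulation has a voiced member except bilabial, where /β/ would be expected.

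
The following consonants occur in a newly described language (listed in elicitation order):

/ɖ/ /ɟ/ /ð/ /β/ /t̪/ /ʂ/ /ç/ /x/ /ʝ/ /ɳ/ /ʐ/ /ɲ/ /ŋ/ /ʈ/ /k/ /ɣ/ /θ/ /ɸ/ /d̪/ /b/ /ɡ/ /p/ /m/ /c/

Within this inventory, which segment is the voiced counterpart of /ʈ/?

/ʈ/ is a voiceless retroflex stop.
The voiced counterpart is a voiced retroflex stop — in this inventory, /ɖ/.

/ɖ/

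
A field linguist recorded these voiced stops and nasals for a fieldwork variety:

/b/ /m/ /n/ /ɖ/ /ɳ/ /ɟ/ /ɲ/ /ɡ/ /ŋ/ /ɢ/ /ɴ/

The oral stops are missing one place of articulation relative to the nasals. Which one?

alveolar

Oral stop: /b/ (bilabial), /ɖ/ (retroflex), /ɟ/ (palatal), /ɡ/ (velar), /ɢ/ (uvular).
Nasal: /m/ (bilabial), /n/ (alveolar), /ɳ/ (retroflex), /ɲ/ (palatal), /ŋ/ (velar), /ɴ/ (uvular).
Every place of articulation has an oral stop member except alveolar, where /d/ would be expected.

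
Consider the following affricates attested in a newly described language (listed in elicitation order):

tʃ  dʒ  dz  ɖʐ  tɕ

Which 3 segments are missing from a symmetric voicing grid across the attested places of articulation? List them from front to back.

Voiceless: /tʃ/ (postalveolar), /tɕ/ (alveolo-palatal).
Voiced: /dz/ (alveolar), /dʒ/ (postalveolar), /ɖʐ/ (retroflex).
Gaps, from front to back: alveolar lacks voiceless (/ts/); retroflex lacks voiceless (/ʈʂ/); alveolo-palatal lacks voiced (/dʑ/).

/ts/, /ʈʂ/, /dʑ/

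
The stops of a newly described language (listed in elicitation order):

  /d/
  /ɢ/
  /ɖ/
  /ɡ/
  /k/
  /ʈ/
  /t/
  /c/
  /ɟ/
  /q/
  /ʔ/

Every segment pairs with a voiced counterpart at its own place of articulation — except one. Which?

Alveolar: /t/ ~ /d/
Retroflex: /ʈ/ ~ /ɖ/
Palatal: /c/ ~ /ɟ/
Velar: /k/ ~ /ɡ/
Uvular: /q/ ~ /ɢ/
Glottal: only /ʔ/ (voiceless); no voiced partner.
So /ʔ/ is the unpaired segment.

/ʔ/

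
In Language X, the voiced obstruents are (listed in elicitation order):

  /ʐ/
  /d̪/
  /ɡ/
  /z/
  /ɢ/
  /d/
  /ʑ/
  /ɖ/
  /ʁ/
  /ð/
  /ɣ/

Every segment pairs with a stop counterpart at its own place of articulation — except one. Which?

Dental: /d̪/ ~ /ð/
Alveolar: /d/ ~ /z/
Retroflex: /ɖ/ ~ /ʐ/
Velar: /ɡ/ ~ /ɣ/
Uvular: /ɢ/ ~ /ʁ/
Alveolo-palatal: only /ʑ/ (fricative); no stop partner.
So /ʑ/ is the unpaired segment.

/ʑ/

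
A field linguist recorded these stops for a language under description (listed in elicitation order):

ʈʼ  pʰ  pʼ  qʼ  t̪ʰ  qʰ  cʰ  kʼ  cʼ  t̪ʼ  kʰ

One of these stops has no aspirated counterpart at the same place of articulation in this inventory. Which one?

Bilabial: /pʰ/ ~ /pʼ/
Dental: /t̪ʰ/ ~ /t̪ʼ/
Palatal: /cʰ/ ~ /cʼ/
Velar: /kʰ/ ~ /kʼ/
Uvular: /qʰ/ ~ /qʼ/
Retroflex: only /ʈʼ/ (ejective); no aspirated partner.
So /ʈʼ/ is the unpaired segment.

/ʈʼ/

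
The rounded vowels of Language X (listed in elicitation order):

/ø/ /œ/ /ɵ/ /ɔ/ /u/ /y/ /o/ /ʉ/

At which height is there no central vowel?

low-mid

Front: /y/ (high), /ø/ (high-mid), /œ/ (low-mid).
Central: /ʉ/ (high), /ɵ/ (high-mid).
Back: /u/ (high), /o/ (high-mid), /ɔ/ (low-mid).
Every height has a central member except low-mid, where /ɞ/ would be expected.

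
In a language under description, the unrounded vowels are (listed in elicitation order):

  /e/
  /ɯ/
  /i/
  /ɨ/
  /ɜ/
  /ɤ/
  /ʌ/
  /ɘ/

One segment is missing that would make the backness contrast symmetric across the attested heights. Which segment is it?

/ɛ/

high: front /i/, central /ɨ/, back /ɯ/.
high-mid: front /e/, central /ɘ/, back /ɤ/.
low-mid: front —, central /ɜ/, back /ʌ/.
The low-mid row has no front member, so the gap is the low-mid front unrounded vowel /ɛ/.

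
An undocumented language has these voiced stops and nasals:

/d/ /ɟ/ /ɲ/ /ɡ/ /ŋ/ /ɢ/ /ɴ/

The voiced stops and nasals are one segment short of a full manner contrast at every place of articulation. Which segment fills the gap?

alveolar: oral stop /d/, nasal —.
palatal: oral stop /ɟ/, nasal /ɲ/.
velar: oral stop /ɡ/, nasal /ŋ/.
uvular: oral stop /ɢ/, nasal /ɴ/.
The alveolar row has no nasal member, so the gap is the alveolar nasal /n/.

/n/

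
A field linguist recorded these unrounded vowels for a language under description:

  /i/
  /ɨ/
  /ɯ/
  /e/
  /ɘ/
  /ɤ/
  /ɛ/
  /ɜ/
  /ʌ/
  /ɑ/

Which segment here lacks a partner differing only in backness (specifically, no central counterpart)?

High: /i/ ~ /ɨ/ ~ /ɯ/
High-mid: /e/ ~ /ɘ/ ~ /ɤ/
Low-mid: /ɛ/ ~ /ɜ/ ~ /ʌ/
Low: only /ɑ/ (back); no central partner.
So /ɑ/ is the unpaired segment.

/ɑ/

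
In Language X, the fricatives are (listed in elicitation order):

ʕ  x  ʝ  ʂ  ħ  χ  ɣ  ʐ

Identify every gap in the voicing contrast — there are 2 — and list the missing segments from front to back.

/ç/, /ʁ/

retroflex: voiceless /ʂ/, voiced /ʐ/.
palatal: voiceless —, voiced /ʝ/.
velar: voiceless /x/, voiced /ɣ/.
uvular: voiceless /χ/, voiced —.
pharyngeal: voiceless /ħ/, voiced /ʕ/.
Gaps, from front to back: palatal lacks voiceless (/ç/); uvular lacks voiced (/ʁ/).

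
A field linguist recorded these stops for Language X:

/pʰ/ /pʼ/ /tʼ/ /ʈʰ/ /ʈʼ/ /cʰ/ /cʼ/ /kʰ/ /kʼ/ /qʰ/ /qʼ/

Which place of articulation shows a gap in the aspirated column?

bilabial: aspirated /pʰ/, ejective /pʼ/.
alveolar: aspirated —, ejective /tʼ/.
retroflex: aspirated /ʈʰ/, ejective /ʈʼ/.
palatal: aspirated /cʰ/, ejective /cʼ/.
velar: aspirated /kʰ/, ejective /kʼ/.
uvular: aspirated /qʰ/, ejective /qʼ/.
Every place of articulation has an aspirated member except alveolar, where /tʰ/ would be expected.

alveolar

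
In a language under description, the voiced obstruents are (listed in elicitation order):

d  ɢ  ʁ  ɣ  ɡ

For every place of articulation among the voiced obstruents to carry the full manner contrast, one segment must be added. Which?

/z/

Stop: /d/ (alveolar), /ɡ/ (velar), /ɢ/ (uvular).
Fricative: /ɣ/ (velar), /ʁ/ (uvular).
The alveolar row has no fricative member, so the gap is the alveolar fricative /z/.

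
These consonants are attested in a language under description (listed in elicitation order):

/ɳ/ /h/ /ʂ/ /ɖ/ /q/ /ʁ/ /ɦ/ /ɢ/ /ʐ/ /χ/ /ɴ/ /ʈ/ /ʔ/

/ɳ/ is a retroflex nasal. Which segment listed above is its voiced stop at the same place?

The voiced stop at the same place is a voiced retroflex stop — in this inventory, /ɖ/.

/ɖ/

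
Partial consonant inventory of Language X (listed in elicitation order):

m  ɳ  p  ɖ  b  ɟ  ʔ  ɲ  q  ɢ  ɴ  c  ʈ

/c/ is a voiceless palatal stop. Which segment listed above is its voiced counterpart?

The voiced counterpart is a voiced palatal stop — in this inventory, /ɟ/.

/ɟ/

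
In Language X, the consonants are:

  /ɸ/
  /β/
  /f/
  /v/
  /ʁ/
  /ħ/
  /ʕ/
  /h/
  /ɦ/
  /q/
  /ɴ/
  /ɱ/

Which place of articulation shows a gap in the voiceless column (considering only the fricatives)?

bilabial: voiceless /ɸ/, voiced /β/.
labiodental: voiceless /f/, voiced /v/.
uvular: voiceless —, voiced /ʁ/.
pharyngeal: voiceless /ħ/, voiced /ʕ/.
glottal: voiceless /h/, voiced /ɦ/.
Every place of articulation has a voiceless member except uvular, where /χ/ would be expected.

uvular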